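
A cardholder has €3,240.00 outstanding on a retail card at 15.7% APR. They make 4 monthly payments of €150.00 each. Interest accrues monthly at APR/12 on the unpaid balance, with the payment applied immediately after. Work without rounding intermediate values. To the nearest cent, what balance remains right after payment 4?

€2,801.04

Monthly rate r = 15.7%/12 = 1.30833% = 0.0130833.
Each month: B ← B·(1+r) − €150.00.
Month 1: interest €42.39; balance after payment €3,132.39.
Month 2: interest €40.98; balance after payment €3,023.37.
Month 3: interest €39.56; balance after payment €2,912.93.
Month 4: interest €38.11; balance after payment €2,801.04.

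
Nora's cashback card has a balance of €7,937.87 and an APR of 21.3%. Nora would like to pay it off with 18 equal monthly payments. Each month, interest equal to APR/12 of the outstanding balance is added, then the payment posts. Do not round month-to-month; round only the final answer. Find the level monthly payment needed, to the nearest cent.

€519.06

Monthly rate r = 21.3%/12 = 1.775% = 0.01775.
Level-payment amortization: P = B₀·r / (1 − (1+r)^(−n)) = 7937.87·0.01775 / (1 − 1.01775^(−18)).
Denominator 1 − (1+r)^(−18) = 0.271448929.
P = 140.897 / 0.271448929 ≈ 519.06.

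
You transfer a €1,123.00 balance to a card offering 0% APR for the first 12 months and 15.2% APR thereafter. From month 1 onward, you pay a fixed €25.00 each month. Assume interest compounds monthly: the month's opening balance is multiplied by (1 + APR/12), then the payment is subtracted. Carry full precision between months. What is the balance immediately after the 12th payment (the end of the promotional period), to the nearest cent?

Promo months 1–12 at r₀ = 0%/12 = 0; months 13+ at r₁ = 15.2%/12 = 0.0126667.
After month 12 (no interest yet): B = €1,123.00 − 12·€25.00 = €823.00.

€823.00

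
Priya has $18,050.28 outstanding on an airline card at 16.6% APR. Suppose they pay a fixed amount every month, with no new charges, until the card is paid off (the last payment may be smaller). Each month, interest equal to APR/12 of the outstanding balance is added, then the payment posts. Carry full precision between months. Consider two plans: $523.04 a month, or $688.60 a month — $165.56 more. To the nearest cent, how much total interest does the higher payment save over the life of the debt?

$2,131.29

Monthly rate r = 16.6%/12 = 1.38333% = 0.0138333.
At $523.04/mo: n = ⌈−ln(1 − rB₀/P)/ln(1+r)⌉ = 48 payments (last $123.02); total interest = total paid − $18,050.28 = $6,655.62.
At $688.60/mo: 33 payments (last $539.41); total interest $4,524.33.
Interest saved = $6,655.62 − $4,524.33 = $2,131.29.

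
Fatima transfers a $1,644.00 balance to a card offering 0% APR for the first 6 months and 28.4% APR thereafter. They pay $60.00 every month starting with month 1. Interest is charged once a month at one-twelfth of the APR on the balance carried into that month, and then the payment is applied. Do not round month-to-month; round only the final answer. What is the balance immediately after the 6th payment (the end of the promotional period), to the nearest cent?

$1,284.00

Promo months 1–6 at r₀ = 0%/12 = 0; months 7+ at r₁ = 28.4%/12 = 0.0236667.
After month 6 (no interest yet): B = $1,644.00 − 6·$60.00 = $1,284.00.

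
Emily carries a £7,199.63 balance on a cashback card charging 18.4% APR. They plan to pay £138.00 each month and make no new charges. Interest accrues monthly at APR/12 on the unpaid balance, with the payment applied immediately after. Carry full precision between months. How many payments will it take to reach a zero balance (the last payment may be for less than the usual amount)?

106 months

Monthly rate r = 18.4%/12 = 1.53333% = 0.0153333.
Recurrence: B ← B·(1+r) − £138.00.
Month 1: interest £110.39; balance after payment £7,172.02.
Month 2: interest £109.97; balance after payment £7,144.00.
Closed form: n = −ln(1 − rB₀/P)/ln(1+r) = −ln(0.20004)/ln(1.01533) ≈ 105.753, so the balance reaches zero during payment 106.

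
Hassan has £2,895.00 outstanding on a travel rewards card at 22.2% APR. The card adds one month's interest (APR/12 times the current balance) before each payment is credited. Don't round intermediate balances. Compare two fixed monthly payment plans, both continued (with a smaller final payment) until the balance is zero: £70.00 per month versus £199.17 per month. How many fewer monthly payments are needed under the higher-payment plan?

Monthly rate r = 22.2%/12 = 1.85% = 0.0185.
At £70.00/mo: n = ⌈−ln(1 − rB₀/P)/ln(1+r)⌉ = 80 payments (last £1.85); total interest = total paid − £2,895.00 = £2,636.85.
At £199.17/mo: 18 payments (last £17.35); total interest £508.24.
Payments saved = 80 − 18 = 62.

62 fewer payments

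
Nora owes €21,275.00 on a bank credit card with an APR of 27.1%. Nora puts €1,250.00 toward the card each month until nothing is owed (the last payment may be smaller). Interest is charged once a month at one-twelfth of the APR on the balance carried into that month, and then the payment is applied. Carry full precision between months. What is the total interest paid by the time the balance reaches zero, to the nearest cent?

Monthly rate r = 27.1%/12 = 2.25833% = 0.0225833.
Payoff takes n = ⌈−ln(1 − rB₀/P)/ln(1+r)⌉ = ⌈21.722⌉ = 22 payments; the last is €905.77.
Total paid = 21·€1,250.00 + €905.77 = €27,155.77.
Total interest = total paid − principal = €27,155.77 − €21,275.00 = €5,880.77.

€5,880.77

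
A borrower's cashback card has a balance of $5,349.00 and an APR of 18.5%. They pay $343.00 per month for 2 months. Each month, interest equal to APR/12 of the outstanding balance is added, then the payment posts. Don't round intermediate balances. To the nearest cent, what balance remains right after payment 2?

Monthly rate r = 18.5%/12 = 1.54167% = 0.0154167.
Each month: B ← B·(1+r) − $343.00.
Month 1: interest $82.46; balance after payment $5,088.46.
Month 2: interest $78.45; balance after payment $4,823.91.

$4,823.91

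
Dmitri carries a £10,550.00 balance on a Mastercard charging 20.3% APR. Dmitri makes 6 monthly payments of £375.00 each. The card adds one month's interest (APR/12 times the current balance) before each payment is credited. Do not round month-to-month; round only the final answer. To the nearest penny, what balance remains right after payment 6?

Monthly rate r = 20.3%/12 = 1.69167% = 0.0169167.
Each month: B ← B·(1+r) − £375.00.
Month 1: interest £178.47; balance after payment £10,353.47.
Month 2: interest £175.15; balance after payment £10,153.62.
Month 3: interest £171.77; balance after payment £9,950.38.
Month 4: interest £168.33; balance after payment £9,743.71.
Month 5: interest £164.83; balance after payment £9,533.54.
Month 6: interest £161.28; balance after payment £9,319.82.

£9,319.82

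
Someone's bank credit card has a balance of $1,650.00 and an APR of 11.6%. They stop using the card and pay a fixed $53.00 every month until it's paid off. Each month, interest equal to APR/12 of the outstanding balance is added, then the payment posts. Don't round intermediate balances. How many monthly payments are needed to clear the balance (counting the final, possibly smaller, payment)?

Monthly rate r = 11.6%/12 = 0.966667% = 0.00966667.
Recurrence: B ← B·(1+r) − $53.00.
Month 1: interest $15.95; balance after payment $1,612.95.
Month 2: interest $15.59; balance after payment $1,575.54.
Closed form: n = −ln(1 − rB₀/P)/ln(1+r) = −ln(0.69906)/ln(1.00967) ≈ 37.216, so the balance reaches zero during payment 38.

38 payments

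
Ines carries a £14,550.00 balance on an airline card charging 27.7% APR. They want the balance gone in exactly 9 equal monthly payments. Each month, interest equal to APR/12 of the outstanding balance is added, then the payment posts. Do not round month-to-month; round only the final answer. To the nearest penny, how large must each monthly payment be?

£1,808.93

Monthly rate r = 27.7%/12 = 2.30833% = 0.0230833.
Level-payment amortization: P = B₀·r / (1 − (1+r)^(−n)) = 14550.00·0.0230833 / (1 − 1.02308^(−9)).
Denominator 1 − (1+r)^(−9) = 0.185669105.
P = 335.863 / 0.185669105 ≈ 1808.93.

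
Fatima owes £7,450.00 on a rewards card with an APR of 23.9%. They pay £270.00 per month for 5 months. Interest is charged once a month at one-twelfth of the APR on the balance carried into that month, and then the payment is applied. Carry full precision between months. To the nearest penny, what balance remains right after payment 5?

£6,817.19

Monthly rate r = 23.9%/12 = 1.99167% = 0.0199167.
Each month: B ← B·(1+r) − £270.00.
Month 1: interest £148.38; balance after payment £7,328.38.
Month 2: interest £145.96; balance after payment £7,204.34.
Month 3: interest £143.49; balance after payment £7,077.82.
Month 4: interest £140.97; balance after payment £6,948.79.
Month 5: interest £138.40; balance after payment £6,817.19.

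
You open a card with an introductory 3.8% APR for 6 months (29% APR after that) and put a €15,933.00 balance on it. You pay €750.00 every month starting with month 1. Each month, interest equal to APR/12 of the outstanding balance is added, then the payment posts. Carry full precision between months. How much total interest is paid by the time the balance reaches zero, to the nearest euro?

Promo months 1–6 at r₀ = 3.8%/12 = 0.00316667; months 7+ at r₁ = 29%/12 = 0.0241667.
After month 6: iterate B ← B·(1+r₀) − €750.00 for 6 months → €11,702.36.
Then at r₁ with €750.00/mo: n₂ = −ln(1 − r₁·B/P)/ln(1+r₁) ≈ 19.82 → 20 more payments.
Total paid = 25·€750.00 + €617.67 = €19,367.67; interest = €19,367.67 − €15,933.00 = €3,434.67.

€3,435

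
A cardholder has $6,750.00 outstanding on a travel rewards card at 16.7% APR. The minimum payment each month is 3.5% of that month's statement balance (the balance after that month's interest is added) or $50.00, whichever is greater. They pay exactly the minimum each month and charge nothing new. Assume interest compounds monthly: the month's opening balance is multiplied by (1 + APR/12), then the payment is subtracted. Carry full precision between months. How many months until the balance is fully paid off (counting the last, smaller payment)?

108 months

Monthly rate r = 16.7%/12 = 1.39167% = 0.0139167.
While 3.5% of the post-interest balance exceeds $50.00, each month B ← (B·(1+r))·(1 − 0.035), i.e. B shrinks by the factor (1+r)·0.965 = 0.97843.
This holds for months 1–72. Entering month 73 the balance is $1,404.21; 3.5% of the post-interest balance is now below $50.00, so the flat $50.00 minimum applies from here.
From month 73 a fixed $50.00 at rate r clears $1,404.21 in 36 more payments. Total: 72 + 36 = 108 months.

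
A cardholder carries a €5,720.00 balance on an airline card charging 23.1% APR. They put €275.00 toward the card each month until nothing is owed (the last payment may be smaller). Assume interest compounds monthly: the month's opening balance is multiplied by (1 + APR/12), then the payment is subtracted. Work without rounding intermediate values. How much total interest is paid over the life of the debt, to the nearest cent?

€1,657.52

Monthly rate r = 23.1%/12 = 1.925% = 0.01925.
Payoff takes n = ⌈−ln(1 − rB₀/P)/ln(1+r)⌉ = ⌈26.826⌉ = 27 payments; the last is €227.52.
Total paid = 26·€275.00 + €227.52 = €7,377.52.
Total interest = total paid − principal = €7,377.52 − €5,720.00 = €1,657.52.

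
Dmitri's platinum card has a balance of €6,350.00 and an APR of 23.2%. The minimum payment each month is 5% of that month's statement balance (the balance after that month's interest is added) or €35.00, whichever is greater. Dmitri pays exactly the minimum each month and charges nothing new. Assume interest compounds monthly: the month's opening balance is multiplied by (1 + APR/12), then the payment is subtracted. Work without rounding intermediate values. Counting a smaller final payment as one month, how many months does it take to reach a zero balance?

Monthly rate r = 23.2%/12 = 1.93333% = 0.0193333.
While 5% of the post-interest balance exceeds €35.00, each month B ← (B·(1+r))·(1 − 0.05), i.e. B shrinks by the factor (1+r)·0.95 = 0.96837.
This holds for months 1–70. Entering month 71 the balance is €669.21; 5% of the post-interest balance is now below €35.00, so the flat €35.00 minimum applies from here.
From month 71 a fixed €35.00 at rate r clears €669.21 in 25 more payments. Total: 70 + 25 = 95 months.

95 months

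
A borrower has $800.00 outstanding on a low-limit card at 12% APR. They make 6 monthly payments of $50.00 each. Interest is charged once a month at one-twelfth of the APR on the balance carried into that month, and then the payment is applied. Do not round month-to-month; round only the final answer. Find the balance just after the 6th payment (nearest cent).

Monthly rate r = 12%/12 = 1% = 0.01.
Each month: B ← B·(1+r) − $50.00.
Month 1: interest $8.00; balance after payment $758.00.
Month 2: interest $7.58; balance after payment $715.58.
Month 3: interest $7.16; balance after payment $672.74.
Month 4: interest $6.73; balance after payment $629.46.
Month 5: interest $6.29; balance after payment $585.76.
Month 6: interest $5.86; balance after payment $541.62.

$541.62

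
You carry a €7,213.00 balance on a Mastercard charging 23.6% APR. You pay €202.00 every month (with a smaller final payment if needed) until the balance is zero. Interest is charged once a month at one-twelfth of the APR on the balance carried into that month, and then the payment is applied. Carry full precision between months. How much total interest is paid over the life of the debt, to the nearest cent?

Monthly rate r = 23.6%/12 = 1.96667% = 0.0196667.
Payoff takes n = ⌈−ln(1 − rB₀/P)/ln(1+r)⌉ = ⌈62.207⌉ = 63 payments; the last is €42.04.
Total paid = 62·€202.00 + €42.04 = €12,566.04.
Total interest = total paid − principal = €12,566.04 − €7,213.00 = €5,353.04.

€5,353.04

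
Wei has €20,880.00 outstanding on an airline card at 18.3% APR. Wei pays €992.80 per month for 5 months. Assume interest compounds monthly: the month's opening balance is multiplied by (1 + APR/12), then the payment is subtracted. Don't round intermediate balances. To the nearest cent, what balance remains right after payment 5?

€17,403.68

Monthly rate r = 18.3%/12 = 1.525% = 0.01525.
Each month: B ← B·(1+r) − €992.80.
Month 1: interest €318.42; balance after payment €20,205.62.
Month 2: interest €308.14; balance after payment €19,520.96.
Month 3: interest €297.69; balance after payment €18,825.85.
Month 4: interest €287.09; balance after payment €18,120.14.
Month 5: interest €276.33; balance after payment €17,403.68.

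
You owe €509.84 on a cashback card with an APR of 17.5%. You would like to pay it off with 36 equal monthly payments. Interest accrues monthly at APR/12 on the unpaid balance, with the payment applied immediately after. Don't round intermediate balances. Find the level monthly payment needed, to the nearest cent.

€18.30

Monthly rate r = 17.5%/12 = 1.45833% = 0.0145833.
Level-payment amortization: P = B₀·r / (1 − (1+r)^(−n)) = 509.84·0.0145833 / (1 − 1.01458^(−36)).
Denominator 1 − (1+r)^(−36) = 0.406197609.
P = 7.43517 / 0.406197609 ≈ 18.30.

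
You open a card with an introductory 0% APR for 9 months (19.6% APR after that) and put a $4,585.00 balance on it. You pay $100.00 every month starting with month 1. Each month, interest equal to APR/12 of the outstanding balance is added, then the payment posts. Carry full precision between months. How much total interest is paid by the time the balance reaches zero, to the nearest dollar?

$2,000

Promo months 1–9 at r₀ = 0%/12 = 0; months 10+ at r₁ = 19.6%/12 = 0.0163333.
After month 9 (no interest yet): B = $4,585.00 − 9·$100.00 = $3,685.00.
Then at r₁ with $100.00/mo: n₂ = −ln(1 − r₁·B/P)/ln(1+r₁) ≈ 56.85 → 57 more payments.
Total paid = 65·$100.00 + $84.87 = $6,584.87; interest = $6,584.87 − $4,585.00 = $1,999.87.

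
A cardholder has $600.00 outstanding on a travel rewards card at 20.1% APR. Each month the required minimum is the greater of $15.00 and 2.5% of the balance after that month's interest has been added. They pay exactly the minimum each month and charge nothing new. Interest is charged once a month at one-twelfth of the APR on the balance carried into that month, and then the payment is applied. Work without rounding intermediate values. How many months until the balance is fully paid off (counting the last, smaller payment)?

Monthly rate r = 20.1%/12 = 1.675% = 0.01675.
While 2.5% of the post-interest balance exceeds $15.00, each month B ← (B·(1+r))·(1 − 0.025), i.e. B shrinks by the factor (1+r)·0.975 = 0.99133.
This holds for months 1–2. Entering month 3 the balance is $589.64; 2.5% of the post-interest balance is now below $15.00, so the flat $15.00 minimum applies from here.
From month 3 a fixed $15.00 at rate r clears $589.64 in 65 more payments. Total: 2 + 65 = 67 months.

67 months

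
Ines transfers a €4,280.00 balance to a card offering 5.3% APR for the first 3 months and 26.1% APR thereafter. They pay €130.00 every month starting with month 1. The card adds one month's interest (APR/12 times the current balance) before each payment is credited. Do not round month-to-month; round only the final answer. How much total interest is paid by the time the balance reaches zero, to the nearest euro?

€2,629

Promo months 1–3 at r₀ = 5.3%/12 = 0.00441667; months 4+ at r₁ = 26.1%/12 = 0.02175.
After month 3: iterate B ← B·(1+r₀) − €130.00 for 3 months → €3,945.24.
Then at r₁ with €130.00/mo: n₂ = −ln(1 − r₁·B/P)/ln(1+r₁) ≈ 50.15 → 51 more payments.
Total paid = 53·€130.00 + €19.32 = €6,909.32; interest = €6,909.32 − €4,280.00 = €2,629.32.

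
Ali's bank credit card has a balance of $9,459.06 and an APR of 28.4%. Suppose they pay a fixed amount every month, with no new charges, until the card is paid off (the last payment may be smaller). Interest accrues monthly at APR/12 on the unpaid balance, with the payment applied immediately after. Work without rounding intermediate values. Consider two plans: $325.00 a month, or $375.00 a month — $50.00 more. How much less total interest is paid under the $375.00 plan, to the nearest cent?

$1,650.50

Monthly rate r = 28.4%/12 = 2.36667% = 0.0236667.
At $325.00/mo: n = ⌈−ln(1 − rB₀/P)/ln(1+r)⌉ = 50 payments (last $294.97); total interest = total paid − $9,459.06 = $6,760.91.
At $375.00/mo: 39 payments (last $319.47); total interest $5,110.41.
Interest saved = $6,760.91 − $5,110.41 = $1,650.50.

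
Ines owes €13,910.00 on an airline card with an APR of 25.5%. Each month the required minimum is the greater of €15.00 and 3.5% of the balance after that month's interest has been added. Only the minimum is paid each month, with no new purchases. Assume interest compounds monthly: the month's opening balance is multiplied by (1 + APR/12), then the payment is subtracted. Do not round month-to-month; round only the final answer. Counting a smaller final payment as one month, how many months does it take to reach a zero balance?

Monthly rate r = 25.5%/12 = 2.125% = 0.02125.
While 3.5% of the post-interest balance exceeds €15.00, each month B ← (B·(1+r))·(1 − 0.035), i.e. B shrinks by the factor (1+r)·0.965 = 0.98551.
This holds for months 1–240. Entering month 241 the balance is €418.39; 3.5% of the post-interest balance is now below €15.00, so the flat €15.00 minimum applies from here.
From month 241 a fixed €15.00 at rate r clears €418.39 in 43 more payments. Total: 240 + 43 = 283 months.

283 months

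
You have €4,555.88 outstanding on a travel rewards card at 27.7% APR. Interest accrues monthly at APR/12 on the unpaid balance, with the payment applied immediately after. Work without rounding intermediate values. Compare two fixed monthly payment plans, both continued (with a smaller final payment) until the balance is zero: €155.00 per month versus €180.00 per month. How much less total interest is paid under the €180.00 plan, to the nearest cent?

Monthly rate r = 27.7%/12 = 2.30833% = 0.0230833.
At €155.00/mo: n = ⌈−ln(1 − rB₀/P)/ln(1+r)⌉ = 50 payments (last €112.28); total interest = total paid − €4,555.88 = €3,151.40.
At €180.00/mo: 39 payments (last €83.12); total interest €2,367.24.
Interest saved = €3,151.40 − €2,367.24 = €784.16.

€784.16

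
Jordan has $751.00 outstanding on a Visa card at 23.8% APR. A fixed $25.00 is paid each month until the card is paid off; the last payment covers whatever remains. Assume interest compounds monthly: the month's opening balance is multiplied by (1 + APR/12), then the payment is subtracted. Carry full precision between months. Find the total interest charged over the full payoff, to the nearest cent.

Monthly rate r = 23.8%/12 = 1.98333% = 0.0198333.
Payoff takes n = ⌈−ln(1 − rB₀/P)/ln(1+r)⌉ = ⌈46.123⌉ = 47 payments; the last is $3.11.
Total paid = 46·$25.00 + $3.11 = $1,153.11.
Total interest = total paid − principal = $1,153.11 − $751.00 = $402.11.

$402.11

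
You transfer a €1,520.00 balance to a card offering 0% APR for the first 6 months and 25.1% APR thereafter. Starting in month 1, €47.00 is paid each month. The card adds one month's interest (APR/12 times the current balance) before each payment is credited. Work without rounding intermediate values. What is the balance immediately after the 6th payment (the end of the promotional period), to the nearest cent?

Promo months 1–6 at r₀ = 0%/12 = 0; months 7+ at r₁ = 25.1%/12 = 0.0209167.
After month 6 (no interest yet): B = €1,520.00 − 6·€47.00 = €1,238.00.

€1,238.00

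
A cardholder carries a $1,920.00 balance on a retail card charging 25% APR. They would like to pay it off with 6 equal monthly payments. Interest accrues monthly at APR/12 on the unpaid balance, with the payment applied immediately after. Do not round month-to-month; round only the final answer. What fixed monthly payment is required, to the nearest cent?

Monthly rate r = 25%/12 = 2.08333% = 0.0208333.
Level-payment amortization: P = B₀·r / (1 − (1+r)^(−n)) = 1920.00·0.0208333 / (1 − 1.02083^(−6)).
Denominator 1 − (1+r)^(−6) = 0.116368999.
P = 40 / 0.116368999 ≈ 343.73.

$343.73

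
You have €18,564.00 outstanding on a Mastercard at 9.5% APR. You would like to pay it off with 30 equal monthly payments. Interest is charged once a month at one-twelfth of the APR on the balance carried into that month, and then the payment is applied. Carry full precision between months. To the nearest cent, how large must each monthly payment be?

€697.62

Monthly rate r = 9.5%/12 = 0.791667% = 0.00791667.
Level-payment amortization: P = B₀·r / (1 − (1+r)^(−n)) = 18564.00·0.00791667 / (1 − 1.00792^(−30)).
Denominator 1 − (1+r)^(−30) = 0.210665291.
P = 146.965 / 0.210665291 ≈ 697.62.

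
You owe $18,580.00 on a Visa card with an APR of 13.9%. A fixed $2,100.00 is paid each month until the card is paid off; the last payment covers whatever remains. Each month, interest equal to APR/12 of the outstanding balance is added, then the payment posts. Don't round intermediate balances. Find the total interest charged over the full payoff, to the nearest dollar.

Monthly rate r = 13.9%/12 = 1.15833% = 0.0115833.
Payoff takes n = ⌈−ln(1 − rB₀/P)/ln(1+r)⌉ = ⌈9.389⌉ = 10 payments; the last is $818.77.
Total paid = 9·$2,100.00 + $818.77 = $19,718.77.
Total interest = total paid − principal = $19,718.77 − $18,580.00 = $1,138.77.

$1,139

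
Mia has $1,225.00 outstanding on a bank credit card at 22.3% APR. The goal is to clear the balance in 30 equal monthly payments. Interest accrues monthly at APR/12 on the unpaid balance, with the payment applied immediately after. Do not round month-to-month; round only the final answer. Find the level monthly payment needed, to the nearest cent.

$53.64

Monthly rate r = 22.3%/12 = 1.85833% = 0.0185833.
Level-payment amortization: P = B₀·r / (1 − (1+r)^(−n)) = 1225.00·0.0185833 / (1 − 1.01858^(−30)).
Denominator 1 − (1+r)^(−30) = 0.424423534.
P = 22.7646 / 0.424423534 ≈ 53.64.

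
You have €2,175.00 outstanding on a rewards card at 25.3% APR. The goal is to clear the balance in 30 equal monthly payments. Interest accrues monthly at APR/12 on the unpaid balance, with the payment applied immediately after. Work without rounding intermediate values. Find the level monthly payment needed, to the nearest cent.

€98.57

Monthly rate r = 25.3%/12 = 2.10833% = 0.0210833.
Level-payment amortization: P = B₀·r / (1 − (1+r)^(−n)) = 2175.00·0.0210833 / (1 − 1.02108^(−30)).
Denominator 1 − (1+r)^(−30) = 0.465233275.
P = 45.8562 / 0.465233275 ≈ 98.57.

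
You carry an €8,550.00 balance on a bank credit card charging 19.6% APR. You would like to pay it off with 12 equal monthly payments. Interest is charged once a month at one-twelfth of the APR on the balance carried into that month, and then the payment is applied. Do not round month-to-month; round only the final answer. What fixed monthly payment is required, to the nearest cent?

Monthly rate r = 19.6%/12 = 1.63333% = 0.0163333.
Level-payment amortization: P = B₀·r / (1 − (1+r)^(−n)) = 8550.00·0.0163333 / (1 − 1.01633^(−12)).
Denominator 1 − (1+r)^(−12) = 0.176685121.
P = 139.65 / 0.176685121 ≈ 790.39.

€790.39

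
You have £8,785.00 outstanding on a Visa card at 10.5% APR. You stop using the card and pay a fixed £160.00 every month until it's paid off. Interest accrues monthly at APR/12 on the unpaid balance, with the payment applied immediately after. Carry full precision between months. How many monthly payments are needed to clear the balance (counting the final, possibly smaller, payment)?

Monthly rate r = 10.5%/12 = 0.875% = 0.00875.
Recurrence: B ← B·(1+r) − £160.00.
Month 1: interest £76.87; balance after payment £8,701.87.
Month 2: interest £76.14; balance after payment £8,618.01.
Closed form: n = −ln(1 − rB₀/P)/ln(1+r) = −ln(0.51957)/ln(1.00875) ≈ 75.156, so the balance reaches zero during payment 76.

76 payments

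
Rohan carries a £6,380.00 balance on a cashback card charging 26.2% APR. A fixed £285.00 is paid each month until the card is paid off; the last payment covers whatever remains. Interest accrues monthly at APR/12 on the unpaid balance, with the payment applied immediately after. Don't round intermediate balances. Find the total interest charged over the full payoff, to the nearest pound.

Monthly rate r = 26.2%/12 = 2.18333% = 0.0218333.
Payoff takes n = ⌈−ln(1 − rB₀/P)/ln(1+r)⌉ = ⌈31.063⌉ = 32 payments; the last is £18.21.
Total paid = 31·£285.00 + £18.21 = £8,853.21.
Total interest = total paid − principal = £8,853.21 − £6,380.00 = £2,473.21.

£2,473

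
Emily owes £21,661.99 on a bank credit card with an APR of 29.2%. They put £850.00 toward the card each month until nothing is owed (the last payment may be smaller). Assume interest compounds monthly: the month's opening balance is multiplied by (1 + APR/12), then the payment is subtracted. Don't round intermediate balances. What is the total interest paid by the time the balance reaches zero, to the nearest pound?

£12,561

Monthly rate r = 29.2%/12 = 2.43333% = 0.0243333.
Payoff takes n = ⌈−ln(1 − rB₀/P)/ln(1+r)⌉ = ⌈40.260⌉ = 41 payments; the last is £222.58.
Total paid = 40·£850.00 + £222.58 = £34,222.58.
Total interest = total paid − principal = £34,222.58 − £21,661.99 = £12,560.59.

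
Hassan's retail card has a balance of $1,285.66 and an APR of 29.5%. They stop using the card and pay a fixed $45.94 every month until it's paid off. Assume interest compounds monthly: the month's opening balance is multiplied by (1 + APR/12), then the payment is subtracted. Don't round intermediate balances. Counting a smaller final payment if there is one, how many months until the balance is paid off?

Monthly rate r = 29.5%/12 = 2.45833% = 0.0245833.
Recurrence: B ← B·(1+r) − $45.94.
Month 1: interest $31.61; balance after payment $1,271.33.
Month 2: interest $31.25; balance after payment $1,256.64.
Closed form: n = −ln(1 − rB₀/P)/ln(1+r) = −ln(0.31202)/ln(1.02458) ≈ 47.957, so the balance reaches zero during payment 48.

48 payments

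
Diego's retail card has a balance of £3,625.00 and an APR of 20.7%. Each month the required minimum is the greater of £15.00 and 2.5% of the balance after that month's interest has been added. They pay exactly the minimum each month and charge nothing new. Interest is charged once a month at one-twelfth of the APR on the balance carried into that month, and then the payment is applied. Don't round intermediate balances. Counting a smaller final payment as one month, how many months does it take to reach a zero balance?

Monthly rate r = 20.7%/12 = 1.725% = 0.01725.
While 2.5% of the post-interest balance exceeds £15.00, each month B ← (B·(1+r))·(1 − 0.025), i.e. B shrinks by the factor (1+r)·0.975 = 0.99182.
This holds for months 1–222. Entering month 223 the balance is £585.17; 2.5% of the post-interest balance is now below £15.00, so the flat £15.00 minimum applies from here.
From month 223 a fixed £15.00 at rate r clears £585.17 in 66 more payments. Total: 222 + 66 = 288 months.

288 months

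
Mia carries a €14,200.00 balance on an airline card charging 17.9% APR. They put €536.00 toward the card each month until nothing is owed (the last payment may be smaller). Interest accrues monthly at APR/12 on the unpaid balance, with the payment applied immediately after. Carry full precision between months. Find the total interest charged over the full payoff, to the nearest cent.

Monthly rate r = 17.9%/12 = 1.49167% = 0.0149167.
Payoff takes n = ⌈−ln(1 − rB₀/P)/ln(1+r)⌉ = ⌈33.960⌉ = 34 payments; the last is €514.57.
Total paid = 33·€536.00 + €514.57 = €18,202.57.
Total interest = total paid − principal = €18,202.57 − €14,200.00 = €4,002.57.

€4,002.57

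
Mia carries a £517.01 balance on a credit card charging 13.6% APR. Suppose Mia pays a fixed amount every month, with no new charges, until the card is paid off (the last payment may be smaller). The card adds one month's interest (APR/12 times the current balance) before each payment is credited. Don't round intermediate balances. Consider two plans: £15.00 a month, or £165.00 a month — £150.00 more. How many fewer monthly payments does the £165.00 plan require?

Monthly rate r = 13.6%/12 = 1.13333% = 0.0113333.
At £15.00/mo: n = ⌈−ln(1 − rB₀/P)/ln(1+r)⌉ = 44 payments (last £14.29); total interest = total paid − £517.01 = £142.28.
At £165.00/mo: 4 payments (last £34.54); total interest £12.53.
Payments saved = 44 − 4 = 40.

40 fewer payments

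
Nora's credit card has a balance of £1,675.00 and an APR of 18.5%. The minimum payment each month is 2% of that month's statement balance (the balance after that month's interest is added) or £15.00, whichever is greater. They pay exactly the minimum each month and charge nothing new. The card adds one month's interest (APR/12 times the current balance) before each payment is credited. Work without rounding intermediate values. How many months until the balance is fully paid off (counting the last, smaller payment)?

Monthly rate r = 18.5%/12 = 1.54167% = 0.0154167.
While 2% of the post-interest balance exceeds £15.00, each month B ← (B·(1+r))·(1 − 0.02), i.e. B shrinks by the factor (1+r)·0.98 = 0.99511.
This holds for months 1–167. Entering month 168 the balance is £738.53; 2% of the post-interest balance is now below £15.00, so the flat £15.00 minimum applies from here.
From month 168 a fixed £15.00 at rate r clears £738.53 in 94 more payments. Total: 167 + 94 = 261 months.

261 months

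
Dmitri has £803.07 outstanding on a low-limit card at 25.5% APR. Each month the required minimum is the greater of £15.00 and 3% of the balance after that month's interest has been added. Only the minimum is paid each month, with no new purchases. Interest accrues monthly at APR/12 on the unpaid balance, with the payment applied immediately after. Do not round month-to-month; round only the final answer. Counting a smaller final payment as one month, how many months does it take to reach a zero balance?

Monthly rate r = 25.5%/12 = 2.125% = 0.02125.
While 3% of the post-interest balance exceeds £15.00, each month B ← (B·(1+r))·(1 − 0.03), i.e. B shrinks by the factor (1+r)·0.97 = 0.99061.
This holds for months 1–53. Entering month 54 the balance is £487.14; 3% of the post-interest balance is now below £15.00, so the flat £15.00 minimum applies from here.
From month 54 a fixed £15.00 at rate r clears £487.14 in 56 more payments. Total: 53 + 56 = 109 months.

109 months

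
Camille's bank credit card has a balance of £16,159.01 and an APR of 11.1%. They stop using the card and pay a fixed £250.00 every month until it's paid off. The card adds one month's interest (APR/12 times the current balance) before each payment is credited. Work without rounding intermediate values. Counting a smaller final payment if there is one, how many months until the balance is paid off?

99 payments

Monthly rate r = 11.1%/12 = 0.925% = 0.00925.
Recurrence: B ← B·(1+r) − £250.00.
Month 1: interest £149.47; balance after payment £16,058.48.
Month 2: interest £148.54; balance after payment £15,957.02.
Closed form: n = −ln(1 − rB₀/P)/ln(1+r) = −ln(0.40212)/ln(1.00925) ≈ 98.943, so the balance reaches zero during payment 99.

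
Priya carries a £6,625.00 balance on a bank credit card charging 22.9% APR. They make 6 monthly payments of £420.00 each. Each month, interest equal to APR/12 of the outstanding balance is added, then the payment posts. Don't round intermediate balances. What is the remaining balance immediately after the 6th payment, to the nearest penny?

Monthly rate r = 22.9%/12 = 1.90833% = 0.0190833.
Each month: B ← B·(1+r) − £420.00.
Month 1: interest £126.43; balance after payment £6,331.43.
Month 2: interest £120.82; balance after payment £6,032.25.
Month 3: interest £115.12; balance after payment £5,727.37.
Month 4: interest £109.30; balance after payment £5,416.66.
Month 5: interest £103.37; balance after payment £5,100.03.
Month 6: interest £97.33; balance after payment £4,777.36.

£4,777.36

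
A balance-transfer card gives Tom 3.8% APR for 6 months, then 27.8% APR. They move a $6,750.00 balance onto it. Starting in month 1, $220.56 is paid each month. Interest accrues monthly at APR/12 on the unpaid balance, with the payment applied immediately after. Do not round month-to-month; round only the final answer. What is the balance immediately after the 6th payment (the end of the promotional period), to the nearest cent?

Promo months 1–6 at r₀ = 3.8%/12 = 0.00316667; months 7+ at r₁ = 27.8%/12 = 0.0231667.
After month 6: iterate B ← B·(1+r₀) − $220.56 for 6 months → $5,545.39.

$5,545.39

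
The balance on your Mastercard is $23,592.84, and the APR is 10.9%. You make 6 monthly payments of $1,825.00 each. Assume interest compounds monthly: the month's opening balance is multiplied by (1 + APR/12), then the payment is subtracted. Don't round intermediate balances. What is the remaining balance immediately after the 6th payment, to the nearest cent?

$13,706.52

Monthly rate r = 10.9%/12 = 0.908333% = 0.00908333.
Each month: B ← B·(1+r) − $1,825.00.
Month 1: interest $214.30; balance after payment $21,982.14.
Month 2: interest $199.67; balance after payment $20,356.81.
Month 3: interest $184.91; balance after payment $18,716.72.
Month 4: interest $170.01; balance after payment $17,061.73.
Month 5: interest $154.98; balance after payment $15,391.71.
Month 6: interest $139.81; balance after payment $13,706.52.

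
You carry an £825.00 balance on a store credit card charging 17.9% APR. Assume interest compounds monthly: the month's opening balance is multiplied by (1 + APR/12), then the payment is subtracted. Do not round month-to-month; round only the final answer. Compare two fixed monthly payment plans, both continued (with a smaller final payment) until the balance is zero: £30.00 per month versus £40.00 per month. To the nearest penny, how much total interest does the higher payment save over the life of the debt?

£76.51

Monthly rate r = 17.9%/12 = 1.49167% = 0.0149167.
At £30.00/mo: n = ⌈−ln(1 − rB₀/P)/ln(1+r)⌉ = 36 payments (last £19.82); total interest = total paid − £825.00 = £244.82.
At £40.00/mo: 25 payments (last £33.31); total interest £168.31.
Interest saved = £244.82 − £168.31 = £76.51.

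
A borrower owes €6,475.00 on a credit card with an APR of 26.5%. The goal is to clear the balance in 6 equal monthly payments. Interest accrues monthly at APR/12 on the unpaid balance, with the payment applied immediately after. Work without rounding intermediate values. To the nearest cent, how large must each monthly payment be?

€1,164.10

Monthly rate r = 26.5%/12 = 2.20833% = 0.0220833.
Level-payment amortization: P = B₀·r / (1 − (1+r)^(−n)) = 6475.00·0.0220833 / (1 − 1.02208^(−6)).
Denominator 1 − (1+r)^(−6) = 0.12283325.
P = 142.99 / 0.12283325 ≈ 1164.10.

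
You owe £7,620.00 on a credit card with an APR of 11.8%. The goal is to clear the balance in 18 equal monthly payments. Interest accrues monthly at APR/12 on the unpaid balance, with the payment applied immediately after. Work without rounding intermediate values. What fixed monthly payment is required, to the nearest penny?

Monthly rate r = 11.8%/12 = 0.983333% = 0.00983333.
Level-payment amortization: P = B₀·r / (1 − (1+r)^(−n)) = 7620.00·0.00983333 / (1 − 1.00983^(−18)).
Denominator 1 − (1+r)^(−18) = 0.161495569.
P = 74.93 / 0.161495569 ≈ 463.98.

£463.98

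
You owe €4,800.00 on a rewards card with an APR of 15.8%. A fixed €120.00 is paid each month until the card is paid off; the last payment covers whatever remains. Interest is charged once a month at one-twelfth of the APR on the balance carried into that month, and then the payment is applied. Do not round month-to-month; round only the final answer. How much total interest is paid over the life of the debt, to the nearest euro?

Monthly rate r = 15.8%/12 = 1.31667% = 0.0131667.
Payoff takes n = ⌈−ln(1 − rB₀/P)/ln(1+r)⌉ = ⌈57.180⌉ = 58 payments; the last is €21.70.
Total paid = 57·€120.00 + €21.70 = €6,861.70.
Total interest = total paid − principal = €6,861.70 − €4,800.00 = €2,061.70.

€2,062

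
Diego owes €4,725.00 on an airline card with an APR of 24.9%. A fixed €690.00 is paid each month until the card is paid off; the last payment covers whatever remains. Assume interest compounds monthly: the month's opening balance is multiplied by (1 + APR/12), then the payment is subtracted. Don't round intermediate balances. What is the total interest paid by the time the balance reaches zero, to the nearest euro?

Monthly rate r = 24.9%/12 = 2.075% = 0.02075.
Payoff takes n = ⌈−ln(1 − rB₀/P)/ln(1+r)⌉ = ⌈7.462⌉ = 8 payments; the last is €320.77.
Total paid = 7·€690.00 + €320.77 = €5,150.77.
Total interest = total paid − principal = €5,150.77 − €4,725.00 = €425.77.

€426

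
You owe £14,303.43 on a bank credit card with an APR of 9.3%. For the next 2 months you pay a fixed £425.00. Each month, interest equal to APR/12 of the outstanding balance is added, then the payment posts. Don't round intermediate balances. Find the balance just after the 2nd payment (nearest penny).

Monthly rate r = 9.3%/12 = 0.775% = 0.00775.
Each month: B ← B·(1+r) − £425.00.
Month 1: interest £110.85; balance after payment £13,989.28.
Month 2: interest £108.42; balance after payment £13,672.70.

£13,672.70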